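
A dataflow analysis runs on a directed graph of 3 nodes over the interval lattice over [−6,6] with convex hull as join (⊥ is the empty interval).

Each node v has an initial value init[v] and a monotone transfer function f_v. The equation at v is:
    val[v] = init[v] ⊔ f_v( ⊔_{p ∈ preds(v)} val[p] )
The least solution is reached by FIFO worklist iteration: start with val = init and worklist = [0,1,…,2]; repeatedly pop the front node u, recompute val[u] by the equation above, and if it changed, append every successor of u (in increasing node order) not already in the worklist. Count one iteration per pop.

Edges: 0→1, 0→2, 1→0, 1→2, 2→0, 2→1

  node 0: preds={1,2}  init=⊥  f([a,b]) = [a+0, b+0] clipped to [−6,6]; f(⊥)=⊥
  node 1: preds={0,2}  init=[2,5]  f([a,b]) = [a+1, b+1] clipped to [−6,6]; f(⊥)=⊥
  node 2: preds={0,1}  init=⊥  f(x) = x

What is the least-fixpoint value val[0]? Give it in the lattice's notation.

[2,6]

Trace (6 dequeues):
  [1] u=0 | in [2,5] | out [2,5] | prev ⊥ | push {}
  [2] u=1 | in [2,5] | out [2,6] | prev [2,5] | push {0}
  [3] u=2 | in [2,6] | out [2,6] | prev ⊥ | push {1}
  [4] u=0 | in [2,6] | out [2,6] | prev [2,5] | push {2}
  [5] u=1 | in [2,6] | out [2,6] | ==
  [6] u=2 | in [2,6] | out [2,6] | ==

Converged values:
  [0] [2,6]
  [1] [2,6]
  [2] [2,6]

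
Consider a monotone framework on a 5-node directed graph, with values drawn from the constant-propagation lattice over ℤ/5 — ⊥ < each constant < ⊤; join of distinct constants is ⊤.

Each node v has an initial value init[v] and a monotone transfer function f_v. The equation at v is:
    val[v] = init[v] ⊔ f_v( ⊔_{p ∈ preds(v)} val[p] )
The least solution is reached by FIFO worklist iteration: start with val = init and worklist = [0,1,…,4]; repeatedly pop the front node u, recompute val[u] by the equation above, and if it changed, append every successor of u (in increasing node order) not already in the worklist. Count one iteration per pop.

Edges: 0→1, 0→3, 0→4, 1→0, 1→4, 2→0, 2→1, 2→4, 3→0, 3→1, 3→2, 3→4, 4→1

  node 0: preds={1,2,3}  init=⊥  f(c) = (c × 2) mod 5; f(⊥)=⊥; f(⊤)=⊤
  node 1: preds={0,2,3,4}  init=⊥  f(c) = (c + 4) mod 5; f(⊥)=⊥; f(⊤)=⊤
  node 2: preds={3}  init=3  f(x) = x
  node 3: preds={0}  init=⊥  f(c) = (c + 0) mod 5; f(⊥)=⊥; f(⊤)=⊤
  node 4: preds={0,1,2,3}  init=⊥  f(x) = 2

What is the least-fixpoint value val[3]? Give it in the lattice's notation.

Worklist (13 pops):
  #1 pop 0: in=3 → 1 (was ⊥); enqueue []
  #2 pop 1: in=⊤ → ⊤ (was ⊥); enqueue [0]
  #3 pop 2: in=⊥ → 3 (no change)
  #4 pop 3: in=1 → 1 (was ⊥); enqueue [1,2]
  #5 pop 4: in=⊤ → 2 (was ⊥); enqueue []
  #6 pop 0: in=⊤ → ⊤ (was 1); enqueue [3,4]
  #7 pop 1: in=⊤ → ⊤ (no change)
  #8 pop 2: in=1 → ⊤ (was 3); enqueue [0,1]
  #9 pop 3: in=⊤ → ⊤ (was 1); enqueue [2]
  #10 pop 4: in=⊤ → 2 (no change)
  #11 pop 0: in=⊤ → ⊤ (no change)
  #12 pop 1: in=⊤ → ⊤ (no change)
  #13 pop 2: in=⊤ → ⊤ (no change)

Fixpoint:
  val[0] = ⊤
  val[1] = ⊤
  val[2] = ⊤
  val[3] = ⊤
  val[4] = 2

⊤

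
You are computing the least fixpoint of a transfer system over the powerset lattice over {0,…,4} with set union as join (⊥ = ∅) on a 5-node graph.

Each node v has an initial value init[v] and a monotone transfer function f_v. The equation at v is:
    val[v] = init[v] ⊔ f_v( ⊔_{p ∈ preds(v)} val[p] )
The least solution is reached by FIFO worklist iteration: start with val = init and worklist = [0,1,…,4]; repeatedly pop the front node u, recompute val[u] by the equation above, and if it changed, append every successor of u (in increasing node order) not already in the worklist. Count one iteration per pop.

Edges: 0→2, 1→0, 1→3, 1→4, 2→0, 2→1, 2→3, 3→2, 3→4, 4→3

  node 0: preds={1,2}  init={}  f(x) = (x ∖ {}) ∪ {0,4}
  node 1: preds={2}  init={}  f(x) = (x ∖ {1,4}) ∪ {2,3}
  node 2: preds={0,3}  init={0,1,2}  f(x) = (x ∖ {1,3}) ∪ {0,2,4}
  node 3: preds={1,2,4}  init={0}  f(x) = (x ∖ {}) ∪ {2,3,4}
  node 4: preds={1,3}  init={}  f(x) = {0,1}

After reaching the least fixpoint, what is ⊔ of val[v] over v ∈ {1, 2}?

Trace (9 dequeues):
  [1] u=0 | in {0,1,2} | out {0,1,2,4} | prev {} | push {}
  [2] u=1 | in {0,1,2} | out {0,2,3} | prev {} | push {0}
  [3] u=2 | in {0,1,2,4} | out {0,1,2,4} | prev {0,1,2} | push {1}
  [4] u=3 | in {0,1,2,3,4} | out {0,1,2,3,4} | prev {0} | push {2}
  [5] u=4 | in {0,1,2,3,4} | out {0,1} | prev {} | push {3}
  [6] u=0 | in {0,1,2,3,4} | out {0,1,2,3,4} | prev {0,1,2,4} | push {}
  [7] u=1 | in {0,1,2,4} | out {0,2,3} | ==
  [8] u=2 | in {0,1,2,3,4} | out {0,1,2,4} | ==
  [9] u=3 | in {0,1,2,3,4} | out {0,1,2,3,4} | ==

Converged values:
  [0] {0,1,2,3,4}
  [1] {0,2,3}
  [2] {0,1,2,4}
  [3] {0,1,2,3,4}
  [4] {0,1}

{0,1,2,3,4}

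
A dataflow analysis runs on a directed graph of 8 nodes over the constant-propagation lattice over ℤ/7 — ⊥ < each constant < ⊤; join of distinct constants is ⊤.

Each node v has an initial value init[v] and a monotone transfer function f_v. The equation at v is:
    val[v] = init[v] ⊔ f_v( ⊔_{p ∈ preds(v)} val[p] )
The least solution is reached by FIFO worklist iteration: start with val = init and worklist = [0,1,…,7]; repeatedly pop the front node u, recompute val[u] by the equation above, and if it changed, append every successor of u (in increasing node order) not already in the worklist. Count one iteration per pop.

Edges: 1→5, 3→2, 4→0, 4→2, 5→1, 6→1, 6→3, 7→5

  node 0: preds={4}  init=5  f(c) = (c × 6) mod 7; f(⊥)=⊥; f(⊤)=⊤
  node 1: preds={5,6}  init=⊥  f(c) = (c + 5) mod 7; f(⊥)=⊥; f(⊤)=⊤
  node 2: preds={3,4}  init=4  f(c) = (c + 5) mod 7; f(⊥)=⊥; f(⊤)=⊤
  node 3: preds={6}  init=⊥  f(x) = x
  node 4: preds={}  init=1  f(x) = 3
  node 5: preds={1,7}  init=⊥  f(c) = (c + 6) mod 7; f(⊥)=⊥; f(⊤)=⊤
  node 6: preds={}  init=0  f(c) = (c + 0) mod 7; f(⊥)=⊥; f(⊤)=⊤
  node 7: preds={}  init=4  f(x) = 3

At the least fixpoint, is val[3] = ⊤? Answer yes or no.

no

Trace (12 dequeues):
  [1] u=0 | in 1 | out ⊤ | prev 5 | push {}
  [2] u=1 | in 0 | out 5 | prev ⊥ | push {}
  [3] u=2 | in 1 | out ⊤ | prev 4 | push {}
  [4] u=3 | in 0 | out 0 | prev ⊥ | push {2}
  [5] u=4 | in ⊥ | out ⊤ | prev 1 | push {0}
  [6] u=5 | in ⊤ | out ⊤ | prev ⊥ | push {1}
  [7] u=6 | in ⊥ | out 0 | ==
  [8] u=7 | in ⊥ | out ⊤ | prev 4 | push {5}
  [9] u=2 | in ⊤ | out ⊤ | ==
  [10] u=0 | in ⊤ | out ⊤ | ==
  [11] u=1 | in ⊤ | out ⊤ | prev 5 | push {}
  [12] u=5 | in ⊤ | out ⊤ | ==

Converged values:
  [0] ⊤
  [1] ⊤
  [2] ⊤
  [3] 0
  [4] ⊤
  [5] ⊤
  [6] 0
  [7] ⊤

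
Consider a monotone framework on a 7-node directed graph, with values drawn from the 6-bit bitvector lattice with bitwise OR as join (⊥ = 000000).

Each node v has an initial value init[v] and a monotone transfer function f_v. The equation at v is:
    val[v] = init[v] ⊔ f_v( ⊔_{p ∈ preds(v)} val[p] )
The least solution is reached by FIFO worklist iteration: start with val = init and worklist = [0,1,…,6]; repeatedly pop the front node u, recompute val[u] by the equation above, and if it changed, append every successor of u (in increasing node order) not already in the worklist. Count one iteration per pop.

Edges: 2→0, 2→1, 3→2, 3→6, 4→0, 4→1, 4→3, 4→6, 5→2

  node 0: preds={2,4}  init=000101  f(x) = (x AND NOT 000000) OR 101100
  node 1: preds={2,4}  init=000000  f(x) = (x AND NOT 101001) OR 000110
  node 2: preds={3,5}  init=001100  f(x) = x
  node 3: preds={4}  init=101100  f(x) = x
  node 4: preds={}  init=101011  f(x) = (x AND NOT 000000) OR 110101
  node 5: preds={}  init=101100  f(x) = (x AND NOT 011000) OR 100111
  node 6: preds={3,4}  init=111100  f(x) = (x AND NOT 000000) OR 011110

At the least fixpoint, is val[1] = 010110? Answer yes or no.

Worklist (17 pops):
  #1 pop 0: in=101111 → 101111 (was 000101); enqueue []
  #2 pop 1: in=101111 → 000110 (was 000000); enqueue []
  #3 pop 2: in=101100 → 101100 (was 001100); enqueue [0,1]
  #4 pop 3: in=101011 → 101111 (was 101100); enqueue [2]
  #5 pop 4: in=000000 → 111111 (was 101011); enqueue [3]
  #6 pop 5: in=000000 → 101111 (was 101100); enqueue []
  #7 pop 6: in=111111 → 111111 (was 111100); enqueue []
  #8 pop 0: in=111111 → 111111 (was 101111); enqueue []
  #9 pop 1: in=111111 → 010110 (was 000110); enqueue []
  #10 pop 2: in=101111 → 101111 (was 101100); enqueue [0,1]
  #11 pop 3: in=111111 → 111111 (was 101111); enqueue [2,6]
  #12 pop 0: in=111111 → 111111 (no change)
  #13 pop 1: in=111111 → 010110 (no change)
  #14 pop 2: in=111111 → 111111 (was 101111); enqueue [0,1]
  #15 pop 6: in=111111 → 111111 (no change)
  #16 pop 0: in=111111 → 111111 (no change)
  #17 pop 1: in=111111 → 010110 (no change)

Fixpoint:
  val[0] = 111111
  val[1] = 010110
  val[2] = 111111
  val[3] = 111111
  val[4] = 111111
  val[5] = 101111
  val[6] = 111111

yes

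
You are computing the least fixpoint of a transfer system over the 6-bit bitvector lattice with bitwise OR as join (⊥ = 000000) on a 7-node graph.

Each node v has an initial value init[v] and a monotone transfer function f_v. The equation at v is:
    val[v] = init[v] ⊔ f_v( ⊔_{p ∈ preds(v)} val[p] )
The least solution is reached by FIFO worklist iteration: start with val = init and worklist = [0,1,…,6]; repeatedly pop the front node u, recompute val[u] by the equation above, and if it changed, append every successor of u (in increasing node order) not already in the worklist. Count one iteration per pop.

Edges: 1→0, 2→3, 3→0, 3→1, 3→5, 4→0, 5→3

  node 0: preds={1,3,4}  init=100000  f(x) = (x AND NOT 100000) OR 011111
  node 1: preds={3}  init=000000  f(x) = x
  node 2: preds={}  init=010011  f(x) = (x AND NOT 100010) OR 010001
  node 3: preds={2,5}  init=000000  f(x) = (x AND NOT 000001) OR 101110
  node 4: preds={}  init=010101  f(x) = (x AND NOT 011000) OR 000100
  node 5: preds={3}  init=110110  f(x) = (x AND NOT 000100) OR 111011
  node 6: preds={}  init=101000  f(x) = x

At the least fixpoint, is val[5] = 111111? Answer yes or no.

yes

Iteration log — 11 steps:
  step 1. node 0  ⊔preds=010101  new=111111  old=100000  +wl: 
  step 2. node 1  ⊔preds=000000  new=000000  stable
  step 3. node 2  ⊔preds=000000  new=010011  stable
  step 4. node 3  ⊔preds=110111  new=111110  old=000000  +wl: 0,1
  step 5. node 4  ⊔preds=000000  new=010101  stable
  step 6. node 5  ⊔preds=111110  new=111111  old=110110  +wl: 3
  step 7. node 6  ⊔preds=000000  new=101000  stable
  step 8. node 0  ⊔preds=111111  new=111111  stable
  step 9. node 1  ⊔preds=111110  new=111110  old=000000  +wl: 0
  step 10. node 3  ⊔preds=111111  new=111110  stable
  step 11. node 0  ⊔preds=111111  new=111111  stable

Least fixpoint reached:
  node 0: 111111
  node 1: 111110
  node 2: 010011
  node 3: 111110
  node 4: 010101
  node 5: 111111
  node 6: 101000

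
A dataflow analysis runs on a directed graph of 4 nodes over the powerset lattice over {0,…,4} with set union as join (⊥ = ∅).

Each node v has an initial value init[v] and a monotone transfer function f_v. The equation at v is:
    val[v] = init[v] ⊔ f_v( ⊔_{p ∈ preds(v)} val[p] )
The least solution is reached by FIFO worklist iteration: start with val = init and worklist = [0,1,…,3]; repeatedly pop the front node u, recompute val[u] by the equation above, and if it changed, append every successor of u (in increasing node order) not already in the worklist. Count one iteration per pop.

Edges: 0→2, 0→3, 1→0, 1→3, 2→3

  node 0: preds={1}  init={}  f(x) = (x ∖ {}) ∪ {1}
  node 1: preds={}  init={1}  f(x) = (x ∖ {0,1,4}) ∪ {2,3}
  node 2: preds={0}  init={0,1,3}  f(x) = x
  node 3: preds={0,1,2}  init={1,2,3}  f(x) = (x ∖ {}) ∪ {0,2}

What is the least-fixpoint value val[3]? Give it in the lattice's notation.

{0,1,2,3}

Iteration log — 7 steps:
  step 1. node 0  ⊔preds={1}  new={1}  old={}  +wl: 
  step 2. node 1  ⊔preds={}  new={1,2,3}  old={1}  +wl: 0
  step 3. node 2  ⊔preds={1}  new={0,1,3}  stable
  step 4. node 3  ⊔preds={0,1,2,3}  new={0,1,2,3}  old={1,2,3}  +wl: 
  step 5. node 0  ⊔preds={1,2,3}  new={1,2,3}  old={1}  +wl: 2,3
  step 6. node 2  ⊔preds={1,2,3}  new={0,1,2,3}  old={0,1,3}  +wl: 
  step 7. node 3  ⊔preds={0,1,2,3}  new={0,1,2,3}  stable

Least fixpoint reached:
  node 0: {1,2,3}
  node 1: {1,2,3}
  node 2: {0,1,2,3}
  node 3: {0,1,2,3}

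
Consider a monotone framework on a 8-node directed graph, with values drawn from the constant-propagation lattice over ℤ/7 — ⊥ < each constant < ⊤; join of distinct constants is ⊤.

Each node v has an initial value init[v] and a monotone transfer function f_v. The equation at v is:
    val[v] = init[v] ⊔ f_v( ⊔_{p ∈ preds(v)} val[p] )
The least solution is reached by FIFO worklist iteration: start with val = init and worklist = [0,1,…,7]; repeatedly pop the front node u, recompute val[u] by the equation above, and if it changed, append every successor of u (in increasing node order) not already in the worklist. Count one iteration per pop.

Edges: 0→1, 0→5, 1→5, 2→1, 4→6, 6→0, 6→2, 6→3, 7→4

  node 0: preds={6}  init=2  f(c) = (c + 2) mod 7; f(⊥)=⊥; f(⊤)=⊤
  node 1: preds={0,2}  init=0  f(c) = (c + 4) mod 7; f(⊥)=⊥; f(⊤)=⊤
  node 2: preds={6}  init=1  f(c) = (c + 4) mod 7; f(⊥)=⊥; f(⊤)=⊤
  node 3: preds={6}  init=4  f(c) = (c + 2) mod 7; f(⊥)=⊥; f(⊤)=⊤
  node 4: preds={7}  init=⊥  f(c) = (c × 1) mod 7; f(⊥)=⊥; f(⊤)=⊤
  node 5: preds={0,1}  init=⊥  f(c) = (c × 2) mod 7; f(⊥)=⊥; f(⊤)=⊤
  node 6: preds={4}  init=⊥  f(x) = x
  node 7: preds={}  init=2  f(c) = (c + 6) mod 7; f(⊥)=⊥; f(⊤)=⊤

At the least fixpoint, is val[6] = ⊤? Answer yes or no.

Worklist (13 pops):
  #1 pop 0: in=⊥ → 2 (no change)
  #2 pop 1: in=⊤ → ⊤ (was 0); enqueue []
  #3 pop 2: in=⊥ → 1 (no change)
  #4 pop 3: in=⊥ → 4 (no change)
  #5 pop 4: in=2 → 2 (was ⊥); enqueue []
  #6 pop 5: in=⊤ → ⊤ (was ⊥); enqueue []
  #7 pop 6: in=2 → 2 (was ⊥); enqueue [0,2,3]
  #8 pop 7: in=⊥ → 2 (no change)
  #9 pop 0: in=2 → ⊤ (was 2); enqueue [1,5]
  #10 pop 2: in=2 → ⊤ (was 1); enqueue []
  #11 pop 3: in=2 → 4 (no change)
  #12 pop 1: in=⊤ → ⊤ (no change)
  #13 pop 5: in=⊤ → ⊤ (no change)

Fixpoint:
  val[0] = ⊤
  val[1] = ⊤
  val[2] = ⊤
  val[3] = 4
  val[4] = 2
  val[5] = ⊤
  val[6] = 2
  val[7] = 2

no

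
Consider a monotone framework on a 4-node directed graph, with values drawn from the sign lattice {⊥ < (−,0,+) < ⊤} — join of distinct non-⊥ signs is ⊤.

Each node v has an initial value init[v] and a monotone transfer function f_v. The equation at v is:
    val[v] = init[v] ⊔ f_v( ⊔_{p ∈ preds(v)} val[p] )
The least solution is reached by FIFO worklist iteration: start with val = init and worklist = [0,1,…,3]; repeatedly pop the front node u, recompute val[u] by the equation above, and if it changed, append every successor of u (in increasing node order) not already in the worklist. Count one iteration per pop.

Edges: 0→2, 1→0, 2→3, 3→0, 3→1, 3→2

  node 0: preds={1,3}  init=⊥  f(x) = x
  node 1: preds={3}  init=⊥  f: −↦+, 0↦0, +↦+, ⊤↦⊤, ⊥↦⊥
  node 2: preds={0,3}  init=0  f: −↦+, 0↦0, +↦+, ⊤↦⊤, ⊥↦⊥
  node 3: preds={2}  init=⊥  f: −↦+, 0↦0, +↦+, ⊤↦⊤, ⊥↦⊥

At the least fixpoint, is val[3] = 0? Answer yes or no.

Worklist (8 pops):
  #1 pop 0: in=⊥ → ⊥ (no change)
  #2 pop 1: in=⊥ → ⊥ (no change)
  #3 pop 2: in=⊥ → 0 (no change)
  #4 pop 3: in=0 → 0 (was ⊥); enqueue [0,1,2]
  #5 pop 0: in=0 → 0 (was ⊥); enqueue []
  #6 pop 1: in=0 → 0 (was ⊥); enqueue [0]
  #7 pop 2: in=0 → 0 (no change)
  #8 pop 0: in=0 → 0 (no change)

Fixpoint:
  val[0] = 0
  val[1] = 0
  val[2] = 0
  val[3] = 0

yes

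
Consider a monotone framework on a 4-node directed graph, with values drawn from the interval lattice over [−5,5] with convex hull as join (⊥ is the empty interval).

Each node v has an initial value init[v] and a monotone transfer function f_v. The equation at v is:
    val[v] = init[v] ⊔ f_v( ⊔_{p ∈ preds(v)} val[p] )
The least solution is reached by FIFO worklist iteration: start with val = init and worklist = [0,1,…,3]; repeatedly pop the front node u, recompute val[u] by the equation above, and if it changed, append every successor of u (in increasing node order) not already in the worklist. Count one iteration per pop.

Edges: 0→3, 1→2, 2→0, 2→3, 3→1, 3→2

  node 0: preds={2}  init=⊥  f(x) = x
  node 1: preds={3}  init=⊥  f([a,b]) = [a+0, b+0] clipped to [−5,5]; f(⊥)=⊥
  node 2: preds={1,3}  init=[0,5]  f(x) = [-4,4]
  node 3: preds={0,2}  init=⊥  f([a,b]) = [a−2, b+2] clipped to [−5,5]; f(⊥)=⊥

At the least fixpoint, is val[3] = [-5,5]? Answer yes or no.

yes

Trace (8 dequeues):
  [1] u=0 | in [0,5] | out [0,5] | prev ⊥ | push {}
  [2] u=1 | in ⊥ | out ⊥ | ==
  [3] u=2 | in ⊥ | out [-4,5] | prev [0,5] | push {0}
  [4] u=3 | in [-4,5] | out [-5,5] | prev ⊥ | push {1,2}
  [5] u=0 | in [-4,5] | out [-4,5] | prev [0,5] | push {3}
  [6] u=1 | in [-5,5] | out [-5,5] | prev ⊥ | push {}
  [7] u=2 | in [-5,5] | out [-4,5] | ==
  [8] u=3 | in [-4,5] | out [-5,5] | ==

Converged values:
  [0] [-4,5]
  [1] [-5,5]
  [2] [-4,5]
  [3] [-5,5]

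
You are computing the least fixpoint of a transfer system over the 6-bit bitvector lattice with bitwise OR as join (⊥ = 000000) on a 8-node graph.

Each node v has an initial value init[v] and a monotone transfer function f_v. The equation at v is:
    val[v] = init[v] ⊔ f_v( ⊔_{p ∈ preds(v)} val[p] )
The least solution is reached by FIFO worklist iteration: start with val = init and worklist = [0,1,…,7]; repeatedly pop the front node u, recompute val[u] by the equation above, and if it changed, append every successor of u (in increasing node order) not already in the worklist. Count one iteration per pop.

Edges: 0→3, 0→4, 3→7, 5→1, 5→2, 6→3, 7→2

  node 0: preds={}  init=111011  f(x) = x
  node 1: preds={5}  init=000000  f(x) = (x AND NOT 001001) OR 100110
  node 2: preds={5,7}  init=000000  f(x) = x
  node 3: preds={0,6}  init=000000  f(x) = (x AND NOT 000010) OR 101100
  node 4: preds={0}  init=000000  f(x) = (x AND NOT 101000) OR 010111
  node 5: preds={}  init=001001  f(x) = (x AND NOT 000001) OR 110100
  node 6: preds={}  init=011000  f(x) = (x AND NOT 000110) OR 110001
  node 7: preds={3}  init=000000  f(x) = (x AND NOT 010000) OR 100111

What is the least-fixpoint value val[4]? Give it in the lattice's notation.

Trace (11 dequeues):
  [1] u=0 | in 000000 | out 111011 | ==
  [2] u=1 | in 001001 | out 100110 | prev 000000 | push {}
  [3] u=2 | in 001001 | out 001001 | prev 000000 | push {}
  [4] u=3 | in 111011 | out 111101 | prev 000000 | push {}
  [5] u=4 | in 111011 | out 010111 | prev 000000 | push {}
  [6] u=5 | in 000000 | out 111101 | prev 001001 | push {1,2}
  [7] u=6 | in 000000 | out 111001 | prev 011000 | push {3}
  [8] u=7 | in 111101 | out 101111 | prev 000000 | push {}
  [9] u=1 | in 111101 | out 110110 | prev 100110 | push {}
  [10] u=2 | in 111111 | out 111111 | prev 001001 | push {}
  [11] u=3 | in 111011 | out 111101 | ==

Converged values:
  [0] 111011
  [1] 110110
  [2] 111111
  [3] 111101
  [4] 010111
  [5] 111101
  [6] 111001
  [7] 101111

010111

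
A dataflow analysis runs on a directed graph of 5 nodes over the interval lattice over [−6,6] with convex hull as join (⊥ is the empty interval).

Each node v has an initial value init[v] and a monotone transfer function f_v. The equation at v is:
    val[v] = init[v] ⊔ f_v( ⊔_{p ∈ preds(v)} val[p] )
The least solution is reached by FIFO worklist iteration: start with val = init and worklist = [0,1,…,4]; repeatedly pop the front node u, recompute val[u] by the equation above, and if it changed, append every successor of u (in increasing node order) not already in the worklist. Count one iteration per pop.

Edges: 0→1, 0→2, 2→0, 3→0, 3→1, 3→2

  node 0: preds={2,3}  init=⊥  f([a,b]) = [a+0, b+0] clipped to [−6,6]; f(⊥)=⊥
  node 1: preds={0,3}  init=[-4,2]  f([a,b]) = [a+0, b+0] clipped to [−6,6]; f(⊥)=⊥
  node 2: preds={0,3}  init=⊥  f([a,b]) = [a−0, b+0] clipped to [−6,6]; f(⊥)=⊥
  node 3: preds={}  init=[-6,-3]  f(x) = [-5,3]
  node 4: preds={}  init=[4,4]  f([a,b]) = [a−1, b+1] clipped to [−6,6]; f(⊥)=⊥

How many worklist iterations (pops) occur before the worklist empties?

9

Trace (9 dequeues):
  [1] u=0 | in [-6,-3] | out [-6,-3] | prev ⊥ | push {}
  [2] u=1 | in [-6,-3] | out [-6,2] | prev [-4,2] | push {}
  [3] u=2 | in [-6,-3] | out [-6,-3] | prev ⊥ | push {0}
  [4] u=3 | in ⊥ | out [-6,3] | prev [-6,-3] | push {1,2}
  [5] u=4 | in ⊥ | out [4,4] | ==
  [6] u=0 | in [-6,3] | out [-6,3] | prev [-6,-3] | push {}
  [7] u=1 | in [-6,3] | out [-6,3] | prev [-6,2] | push {}
  [8] u=2 | in [-6,3] | out [-6,3] | prev [-6,-3] | push {0}
  [9] u=0 | in [-6,3] | out [-6,3] | ==

Converged values:
  [0] [-6,3]
  [1] [-6,3]
  [2] [-6,3]
  [3] [-6,3]
  [4] [4,4]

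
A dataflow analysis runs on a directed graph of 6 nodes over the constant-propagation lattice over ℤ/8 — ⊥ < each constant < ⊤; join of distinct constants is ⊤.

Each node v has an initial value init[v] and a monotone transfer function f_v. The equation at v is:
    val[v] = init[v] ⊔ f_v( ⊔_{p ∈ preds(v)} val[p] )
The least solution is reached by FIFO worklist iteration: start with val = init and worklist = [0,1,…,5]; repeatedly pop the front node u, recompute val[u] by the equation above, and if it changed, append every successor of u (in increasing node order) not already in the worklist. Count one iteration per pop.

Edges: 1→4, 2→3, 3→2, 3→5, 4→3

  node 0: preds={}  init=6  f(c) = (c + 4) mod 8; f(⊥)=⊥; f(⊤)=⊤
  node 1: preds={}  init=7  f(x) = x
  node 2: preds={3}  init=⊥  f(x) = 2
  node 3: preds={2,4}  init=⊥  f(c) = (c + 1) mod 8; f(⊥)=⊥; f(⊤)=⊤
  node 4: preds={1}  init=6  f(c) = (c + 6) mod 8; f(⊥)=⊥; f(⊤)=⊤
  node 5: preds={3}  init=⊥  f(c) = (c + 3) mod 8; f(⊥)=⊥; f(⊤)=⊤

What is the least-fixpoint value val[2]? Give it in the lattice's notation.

2

Worklist (8 pops):
  #1 pop 0: in=⊥ → 6 (no change)
  #2 pop 1: in=⊥ → 7 (no change)
  #3 pop 2: in=⊥ → 2 (was ⊥); enqueue []
  #4 pop 3: in=⊤ → ⊤ (was ⊥); enqueue [2]
  #5 pop 4: in=7 → ⊤ (was 6); enqueue [3]
  #6 pop 5: in=⊤ → ⊤ (was ⊥); enqueue []
  #7 pop 2: in=⊤ → 2 (no change)
  #8 pop 3: in=⊤ → ⊤ (no change)

Fixpoint:
  val[0] = 6
  val[1] = 7
  val[2] = 2
  val[3] = ⊤
  val[4] = ⊤
  val[5] = ⊤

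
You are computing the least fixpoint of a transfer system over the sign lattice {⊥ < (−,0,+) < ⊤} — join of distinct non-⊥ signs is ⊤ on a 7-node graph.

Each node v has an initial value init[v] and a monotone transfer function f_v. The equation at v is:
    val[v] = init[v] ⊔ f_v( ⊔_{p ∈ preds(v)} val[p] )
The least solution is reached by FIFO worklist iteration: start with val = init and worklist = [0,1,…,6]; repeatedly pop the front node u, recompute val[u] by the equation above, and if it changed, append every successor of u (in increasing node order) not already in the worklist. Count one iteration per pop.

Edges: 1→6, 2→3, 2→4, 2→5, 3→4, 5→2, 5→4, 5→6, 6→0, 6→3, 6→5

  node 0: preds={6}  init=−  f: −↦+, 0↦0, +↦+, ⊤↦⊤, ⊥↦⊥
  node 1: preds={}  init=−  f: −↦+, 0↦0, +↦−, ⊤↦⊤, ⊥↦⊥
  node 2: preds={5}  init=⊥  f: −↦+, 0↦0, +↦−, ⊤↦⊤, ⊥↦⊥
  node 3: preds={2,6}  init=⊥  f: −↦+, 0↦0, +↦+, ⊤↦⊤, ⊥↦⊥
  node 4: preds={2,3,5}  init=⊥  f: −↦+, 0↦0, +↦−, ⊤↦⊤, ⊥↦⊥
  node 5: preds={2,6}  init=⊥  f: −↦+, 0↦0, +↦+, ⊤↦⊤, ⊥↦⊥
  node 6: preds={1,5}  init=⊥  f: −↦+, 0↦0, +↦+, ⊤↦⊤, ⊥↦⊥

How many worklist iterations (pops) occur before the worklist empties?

22

Trace (22 dequeues):
  [1] u=0 | in ⊥ | out − | ==
  [2] u=1 | in ⊥ | out − | ==
  [3] u=2 | in ⊥ | out ⊥ | ==
  [4] u=3 | in ⊥ | out ⊥ | ==
  [5] u=4 | in ⊥ | out ⊥ | ==
  [6] u=5 | in ⊥ | out ⊥ | ==
  [7] u=6 | in − | out + | prev ⊥ | push {0,3,5}
  [8] u=0 | in + | out ⊤ | prev − | push {}
  [9] u=3 | in + | out + | prev ⊥ | push {4}
  [10] u=5 | in + | out + | prev ⊥ | push {2,6}
  [11] u=4 | in + | out − | prev ⊥ | push {}
  [12] u=2 | in + | out − | prev ⊥ | push {3,4,5}
  [13] u=6 | in ⊤ | out ⊤ | prev + | push {0}
  [14] u=3 | in ⊤ | out ⊤ | prev + | push {}
  [15] u=4 | in ⊤ | out ⊤ | prev − | push {}
  [16] u=5 | in ⊤ | out ⊤ | prev + | push {2,4,6}
  [17] u=0 | in ⊤ | out ⊤ | ==
  [18] u=2 | in ⊤ | out ⊤ | prev − | push {3,5}
  [19] u=4 | in ⊤ | out ⊤ | ==
  [20] u=6 | in ⊤ | out ⊤ | ==
  [21] u=3 | in ⊤ | out ⊤ | ==
  [22] u=5 | in ⊤ | out ⊤ | ==

Converged values:
  [0] ⊤
  [1] −
  [2] ⊤
  [3] ⊤
  [4] ⊤
  [5] ⊤
  [6] ⊤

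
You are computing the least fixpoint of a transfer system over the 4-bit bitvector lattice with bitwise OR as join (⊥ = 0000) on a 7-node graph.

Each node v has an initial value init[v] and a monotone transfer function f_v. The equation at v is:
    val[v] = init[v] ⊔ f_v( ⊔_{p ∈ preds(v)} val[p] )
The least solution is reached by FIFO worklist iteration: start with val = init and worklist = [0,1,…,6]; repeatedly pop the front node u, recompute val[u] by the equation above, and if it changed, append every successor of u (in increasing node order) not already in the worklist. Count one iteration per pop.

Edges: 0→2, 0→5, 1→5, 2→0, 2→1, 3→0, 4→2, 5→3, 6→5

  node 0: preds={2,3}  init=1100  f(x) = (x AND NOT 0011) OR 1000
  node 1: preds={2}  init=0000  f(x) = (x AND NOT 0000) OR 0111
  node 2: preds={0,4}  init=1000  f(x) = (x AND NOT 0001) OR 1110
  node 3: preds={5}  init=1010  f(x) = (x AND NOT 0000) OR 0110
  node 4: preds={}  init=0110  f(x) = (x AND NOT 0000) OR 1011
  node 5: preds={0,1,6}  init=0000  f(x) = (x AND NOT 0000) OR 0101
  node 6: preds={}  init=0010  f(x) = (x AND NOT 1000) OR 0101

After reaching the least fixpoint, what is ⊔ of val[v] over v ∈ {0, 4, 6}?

Worklist (13 pops):
  #1 pop 0: in=1010 → 1100 (no change)
  #2 pop 1: in=1000 → 1111 (was 0000); enqueue []
  #3 pop 2: in=1110 → 1110 (was 1000); enqueue [0,1]
  #4 pop 3: in=0000 → 1110 (was 1010); enqueue []
  #5 pop 4: in=0000 → 1111 (was 0110); enqueue [2]
  #6 pop 5: in=1111 → 1111 (was 0000); enqueue [3]
  #7 pop 6: in=0000 → 0111 (was 0010); enqueue [5]
  #8 pop 0: in=1110 → 1100 (no change)
  #9 pop 1: in=1110 → 1111 (no change)
  #10 pop 2: in=1111 → 1110 (no change)
  #11 pop 3: in=1111 → 1111 (was 1110); enqueue [0]
  #12 pop 5: in=1111 → 1111 (no change)
  #13 pop 0: in=1111 → 1100 (no change)

Fixpoint:
  val[0] = 1100
  val[1] = 1111
  val[2] = 1110
  val[3] = 1111
  val[4] = 1111
  val[5] = 1111
  val[6] = 0111

1111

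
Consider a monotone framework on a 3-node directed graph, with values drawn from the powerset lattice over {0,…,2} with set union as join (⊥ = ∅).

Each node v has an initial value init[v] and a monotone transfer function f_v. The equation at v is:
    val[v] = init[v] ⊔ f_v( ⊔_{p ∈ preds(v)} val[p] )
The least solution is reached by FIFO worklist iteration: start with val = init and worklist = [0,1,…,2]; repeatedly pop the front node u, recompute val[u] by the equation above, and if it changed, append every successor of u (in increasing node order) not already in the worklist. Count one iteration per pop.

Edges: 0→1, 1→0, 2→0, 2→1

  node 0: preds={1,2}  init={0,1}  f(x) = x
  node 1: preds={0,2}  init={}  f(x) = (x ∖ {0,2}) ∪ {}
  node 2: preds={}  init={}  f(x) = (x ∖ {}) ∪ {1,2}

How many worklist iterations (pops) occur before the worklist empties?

Trace (5 dequeues):
  [1] u=0 | in {} | out {0,1} | ==
  [2] u=1 | in {0,1} | out {1} | prev {} | push {0}
  [3] u=2 | in {} | out {1,2} | prev {} | push {1}
  [4] u=0 | in {1,2} | out {0,1,2} | prev {0,1} | push {}
  [5] u=1 | in {0,1,2} | out {1} | ==

Converged values:
  [0] {0,1,2}
  [1] {1}
  [2] {1,2}

5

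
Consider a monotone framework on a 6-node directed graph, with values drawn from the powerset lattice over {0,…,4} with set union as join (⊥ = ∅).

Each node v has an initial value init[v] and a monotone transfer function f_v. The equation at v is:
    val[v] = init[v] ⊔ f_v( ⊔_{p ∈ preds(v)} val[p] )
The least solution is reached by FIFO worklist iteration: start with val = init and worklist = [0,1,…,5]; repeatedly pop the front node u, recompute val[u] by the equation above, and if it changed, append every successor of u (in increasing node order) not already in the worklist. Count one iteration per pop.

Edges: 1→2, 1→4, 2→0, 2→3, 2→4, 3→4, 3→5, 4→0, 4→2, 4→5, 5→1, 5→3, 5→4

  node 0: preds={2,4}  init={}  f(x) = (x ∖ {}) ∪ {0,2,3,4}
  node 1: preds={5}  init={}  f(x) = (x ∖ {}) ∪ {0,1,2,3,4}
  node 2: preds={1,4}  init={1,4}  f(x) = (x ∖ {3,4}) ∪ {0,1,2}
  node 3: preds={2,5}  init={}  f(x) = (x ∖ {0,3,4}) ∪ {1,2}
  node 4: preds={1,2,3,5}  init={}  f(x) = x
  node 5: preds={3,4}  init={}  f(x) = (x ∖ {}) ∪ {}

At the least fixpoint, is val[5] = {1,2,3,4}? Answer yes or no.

Worklist (11 pops):
  #1 pop 0: in={1,4} → {0,1,2,3,4} (was {}); enqueue []
  #2 pop 1: in={} → {0,1,2,3,4} (was {}); enqueue []
  #3 pop 2: in={0,1,2,3,4} → {0,1,2,4} (was {1,4}); enqueue [0]
  #4 pop 3: in={0,1,2,4} → {1,2} (was {}); enqueue []
  #5 pop 4: in={0,1,2,3,4} → {0,1,2,3,4} (was {}); enqueue [2]
  #6 pop 5: in={0,1,2,3,4} → {0,1,2,3,4} (was {}); enqueue [1,3,4]
  #7 pop 0: in={0,1,2,3,4} → {0,1,2,3,4} (no change)
  #8 pop 2: in={0,1,2,3,4} → {0,1,2,4} (no change)
  #9 pop 1: in={0,1,2,3,4} → {0,1,2,3,4} (no change)
  #10 pop 3: in={0,1,2,3,4} → {1,2} (no change)
  #11 pop 4: in={0,1,2,3,4} → {0,1,2,3,4} (no change)

Fixpoint:
  val[0] = {0,1,2,3,4}
  val[1] = {0,1,2,3,4}
  val[2] = {0,1,2,4}
  val[3] = {1,2}
  val[4] = {0,1,2,3,4}
  val[5] = {0,1,2,3,4}

no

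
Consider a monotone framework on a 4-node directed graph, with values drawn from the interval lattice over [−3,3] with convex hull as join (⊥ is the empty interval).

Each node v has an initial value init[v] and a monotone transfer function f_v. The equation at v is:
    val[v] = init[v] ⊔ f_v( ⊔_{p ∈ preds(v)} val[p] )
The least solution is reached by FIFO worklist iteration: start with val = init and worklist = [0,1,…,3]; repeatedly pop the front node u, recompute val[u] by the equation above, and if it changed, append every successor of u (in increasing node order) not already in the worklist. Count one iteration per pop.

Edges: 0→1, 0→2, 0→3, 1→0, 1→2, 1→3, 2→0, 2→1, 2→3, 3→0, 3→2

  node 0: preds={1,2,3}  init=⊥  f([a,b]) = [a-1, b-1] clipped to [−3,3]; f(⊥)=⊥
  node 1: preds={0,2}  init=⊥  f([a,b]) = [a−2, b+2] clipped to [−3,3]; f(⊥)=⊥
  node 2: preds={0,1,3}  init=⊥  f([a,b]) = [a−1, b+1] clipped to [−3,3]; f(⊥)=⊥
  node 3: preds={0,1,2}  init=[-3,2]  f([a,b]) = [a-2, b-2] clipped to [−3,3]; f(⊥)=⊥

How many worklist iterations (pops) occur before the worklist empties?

Iteration log — 8 steps:
  step 1. node 0  ⊔preds=[-3,2]  new=[-3,1]  old=⊥  +wl: 
  step 2. node 1  ⊔preds=[-3,1]  new=[-3,3]  old=⊥  +wl: 0
  step 3. node 2  ⊔preds=[-3,3]  new=[-3,3]  old=⊥  +wl: 1
  step 4. node 3  ⊔preds=[-3,3]  new=[-3,2]  stable
  step 5. node 0  ⊔preds=[-3,3]  new=[-3,2]  old=[-3,1]  +wl: 2,3
  step 6. node 1  ⊔preds=[-3,3]  new=[-3,3]  stable
  step 7. node 2  ⊔preds=[-3,3]  new=[-3,3]  stable
  step 8. node 3  ⊔preds=[-3,3]  new=[-3,2]  stable

Least fixpoint reached:
  node 0: [-3,2]
  node 1: [-3,3]
  node 2: [-3,3]
  node 3: [-3,2]

8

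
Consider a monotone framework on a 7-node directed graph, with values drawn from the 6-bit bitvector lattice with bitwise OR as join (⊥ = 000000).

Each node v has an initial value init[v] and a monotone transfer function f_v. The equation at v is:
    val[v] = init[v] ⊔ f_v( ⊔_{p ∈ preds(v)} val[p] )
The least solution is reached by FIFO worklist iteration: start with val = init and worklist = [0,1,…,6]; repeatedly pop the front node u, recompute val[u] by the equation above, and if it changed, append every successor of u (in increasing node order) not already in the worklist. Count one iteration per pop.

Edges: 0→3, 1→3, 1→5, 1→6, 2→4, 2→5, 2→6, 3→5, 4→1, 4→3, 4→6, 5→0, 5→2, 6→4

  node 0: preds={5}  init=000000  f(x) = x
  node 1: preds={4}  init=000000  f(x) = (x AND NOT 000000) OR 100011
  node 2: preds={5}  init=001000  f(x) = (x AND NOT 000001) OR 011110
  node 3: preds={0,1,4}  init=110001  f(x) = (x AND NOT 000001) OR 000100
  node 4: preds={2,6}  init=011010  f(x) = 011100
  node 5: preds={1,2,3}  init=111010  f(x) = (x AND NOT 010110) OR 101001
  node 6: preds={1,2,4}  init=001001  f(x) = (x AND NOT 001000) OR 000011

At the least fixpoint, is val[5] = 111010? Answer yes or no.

no

Iteration log — 15 steps:
  step 1. node 0  ⊔preds=111010  new=111010  old=000000  +wl: 
  step 2. node 1  ⊔preds=011010  new=111011  old=000000  +wl: 
  step 3. node 2  ⊔preds=111010  new=111110  old=001000  +wl: 
  step 4. node 3  ⊔preds=111011  new=111111  old=110001  +wl: 
  step 5. node 4  ⊔preds=111111  new=011110  old=011010  +wl: 1,3
  step 6. node 5  ⊔preds=111111  new=111011  old=111010  +wl: 0,2
  step 7. node 6  ⊔preds=111111  new=111111  old=001001  +wl: 4
  step 8. node 1  ⊔preds=011110  new=111111  old=111011  +wl: 5,6
  step 9. node 3  ⊔preds=111111  new=111111  stable
  step 10. node 0  ⊔preds=111011  new=111011  old=111010  +wl: 3
  step 11. node 2  ⊔preds=111011  new=111110  stable
  step 12. node 4  ⊔preds=111111  new=011110  stable
  step 13. node 5  ⊔preds=111111  new=111011  stable
  step 14. node 6  ⊔preds=111111  new=111111  stable
  step 15. node 3  ⊔preds=111111  new=111111  stable

Least fixpoint reached:
  node 0: 111011
  node 1: 111111
  node 2: 111110
  node 3: 111111
  node 4: 011110
  node 5: 111011
  node 6: 111111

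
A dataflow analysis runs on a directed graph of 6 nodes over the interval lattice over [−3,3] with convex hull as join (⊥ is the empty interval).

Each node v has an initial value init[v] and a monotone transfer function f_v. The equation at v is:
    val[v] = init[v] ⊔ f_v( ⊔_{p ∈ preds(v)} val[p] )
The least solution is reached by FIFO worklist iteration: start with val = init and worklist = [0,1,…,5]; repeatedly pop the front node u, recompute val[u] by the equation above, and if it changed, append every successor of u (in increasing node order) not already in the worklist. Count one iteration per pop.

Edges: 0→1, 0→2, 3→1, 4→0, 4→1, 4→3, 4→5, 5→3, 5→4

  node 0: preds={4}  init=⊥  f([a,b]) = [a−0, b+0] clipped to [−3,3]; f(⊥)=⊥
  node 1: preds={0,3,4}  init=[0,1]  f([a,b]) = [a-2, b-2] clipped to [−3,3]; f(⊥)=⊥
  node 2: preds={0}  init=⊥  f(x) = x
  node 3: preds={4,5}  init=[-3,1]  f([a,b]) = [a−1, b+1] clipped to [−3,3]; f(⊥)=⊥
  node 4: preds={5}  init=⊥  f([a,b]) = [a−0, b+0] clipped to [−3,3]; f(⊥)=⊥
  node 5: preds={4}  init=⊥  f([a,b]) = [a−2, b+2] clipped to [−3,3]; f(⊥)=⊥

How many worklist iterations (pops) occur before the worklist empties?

6

Trace (6 dequeues):
  [1] u=0 | in ⊥ | out ⊥ | ==
  [2] u=1 | in [-3,1] | out [-3,1] | prev [0,1] | push {}
  [3] u=2 | in ⊥ | out ⊥ | ==
  [4] u=3 | in ⊥ | out [-3,1] | ==
  [5] u=4 | in ⊥ | out ⊥ | ==
  [6] u=5 | in ⊥ | out ⊥ | ==

Converged values:
  [0] ⊥
  [1] [-3,1]
  [2] ⊥
  [3] [-3,1]
  [4] ⊥
  [5] ⊥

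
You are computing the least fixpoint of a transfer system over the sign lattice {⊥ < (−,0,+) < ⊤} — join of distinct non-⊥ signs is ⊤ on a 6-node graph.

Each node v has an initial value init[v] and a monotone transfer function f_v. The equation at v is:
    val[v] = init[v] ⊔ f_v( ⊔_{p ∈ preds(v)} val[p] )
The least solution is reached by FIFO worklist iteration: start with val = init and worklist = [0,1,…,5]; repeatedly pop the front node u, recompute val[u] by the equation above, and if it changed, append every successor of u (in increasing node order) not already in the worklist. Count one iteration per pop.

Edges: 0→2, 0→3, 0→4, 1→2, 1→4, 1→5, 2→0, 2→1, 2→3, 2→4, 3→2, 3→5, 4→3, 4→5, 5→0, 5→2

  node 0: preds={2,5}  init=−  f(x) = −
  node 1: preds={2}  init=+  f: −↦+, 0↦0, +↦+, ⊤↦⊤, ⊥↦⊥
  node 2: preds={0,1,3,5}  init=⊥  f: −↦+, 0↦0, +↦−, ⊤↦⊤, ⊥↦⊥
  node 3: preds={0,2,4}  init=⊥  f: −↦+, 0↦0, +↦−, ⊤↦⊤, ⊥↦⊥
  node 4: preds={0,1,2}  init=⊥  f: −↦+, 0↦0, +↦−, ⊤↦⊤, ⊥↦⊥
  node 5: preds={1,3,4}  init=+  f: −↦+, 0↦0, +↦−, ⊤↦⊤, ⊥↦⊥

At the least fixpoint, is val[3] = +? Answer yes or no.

no

Iteration log — 12 steps:
  step 1. node 0  ⊔preds=+  new=−  stable
  step 2. node 1  ⊔preds=⊥  new=+  stable
  step 3. node 2  ⊔preds=⊤  new=⊤  old=⊥  +wl: 0,1
  step 4. node 3  ⊔preds=⊤  new=⊤  old=⊥  +wl: 2
  step 5. node 4  ⊔preds=⊤  new=⊤  old=⊥  +wl: 3
  step 6. node 5  ⊔preds=⊤  new=⊤  old=+  +wl: 
  step 7. node 0  ⊔preds=⊤  new=−  stable
  step 8. node 1  ⊔preds=⊤  new=⊤  old=+  +wl: 4,5
  step 9. node 2  ⊔preds=⊤  new=⊤  stable
  step 10. node 3  ⊔preds=⊤  new=⊤  stable
  step 11. node 4  ⊔preds=⊤  new=⊤  stable
  step 12. node 5  ⊔preds=⊤  new=⊤  stable

Least fixpoint reached:
  node 0: −
  node 1: ⊤
  node 2: ⊤
  node 3: ⊤
  node 4: ⊤
  node 5: ⊤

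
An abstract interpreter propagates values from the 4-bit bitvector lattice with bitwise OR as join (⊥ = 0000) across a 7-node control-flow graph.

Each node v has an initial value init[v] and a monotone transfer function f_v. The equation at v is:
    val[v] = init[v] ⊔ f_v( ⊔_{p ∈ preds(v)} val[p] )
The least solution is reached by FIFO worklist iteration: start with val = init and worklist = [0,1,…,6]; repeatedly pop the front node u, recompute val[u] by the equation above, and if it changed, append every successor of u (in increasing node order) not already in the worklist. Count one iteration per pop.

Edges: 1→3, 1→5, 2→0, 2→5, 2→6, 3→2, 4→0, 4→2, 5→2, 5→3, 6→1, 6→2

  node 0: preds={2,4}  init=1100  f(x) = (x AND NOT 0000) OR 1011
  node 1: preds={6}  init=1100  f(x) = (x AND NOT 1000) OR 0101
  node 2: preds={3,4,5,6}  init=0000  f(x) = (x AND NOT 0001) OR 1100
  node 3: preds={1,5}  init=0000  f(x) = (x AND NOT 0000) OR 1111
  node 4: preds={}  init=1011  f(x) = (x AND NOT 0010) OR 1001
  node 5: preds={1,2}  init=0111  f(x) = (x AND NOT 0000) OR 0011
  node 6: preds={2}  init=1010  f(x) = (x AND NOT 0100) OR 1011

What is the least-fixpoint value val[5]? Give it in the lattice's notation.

Iteration log — 11 steps:
  step 1. node 0  ⊔preds=1011  new=1111  old=1100  +wl: 
  step 2. node 1  ⊔preds=1010  new=1111  old=1100  +wl: 
  step 3. node 2  ⊔preds=1111  new=1110  old=0000  +wl: 0
  step 4. node 3  ⊔preds=1111  new=1111  old=0000  +wl: 2
  step 5. node 4  ⊔preds=0000  new=1011  stable
  step 6. node 5  ⊔preds=1111  new=1111  old=0111  +wl: 3
  step 7. node 6  ⊔preds=1110  new=1011  old=1010  +wl: 1
  step 8. node 0  ⊔preds=1111  new=1111  stable
  step 9. node 2  ⊔preds=1111  new=1110  stable
  step 10. node 3  ⊔preds=1111  new=1111  stable
  step 11. node 1  ⊔preds=1011  new=1111  stable

Least fixpoint reached:
  node 0: 1111
  node 1: 1111
  node 2: 1110
  node 3: 1111
  node 4: 1011
  node 5: 1111
  node 6: 1011

1111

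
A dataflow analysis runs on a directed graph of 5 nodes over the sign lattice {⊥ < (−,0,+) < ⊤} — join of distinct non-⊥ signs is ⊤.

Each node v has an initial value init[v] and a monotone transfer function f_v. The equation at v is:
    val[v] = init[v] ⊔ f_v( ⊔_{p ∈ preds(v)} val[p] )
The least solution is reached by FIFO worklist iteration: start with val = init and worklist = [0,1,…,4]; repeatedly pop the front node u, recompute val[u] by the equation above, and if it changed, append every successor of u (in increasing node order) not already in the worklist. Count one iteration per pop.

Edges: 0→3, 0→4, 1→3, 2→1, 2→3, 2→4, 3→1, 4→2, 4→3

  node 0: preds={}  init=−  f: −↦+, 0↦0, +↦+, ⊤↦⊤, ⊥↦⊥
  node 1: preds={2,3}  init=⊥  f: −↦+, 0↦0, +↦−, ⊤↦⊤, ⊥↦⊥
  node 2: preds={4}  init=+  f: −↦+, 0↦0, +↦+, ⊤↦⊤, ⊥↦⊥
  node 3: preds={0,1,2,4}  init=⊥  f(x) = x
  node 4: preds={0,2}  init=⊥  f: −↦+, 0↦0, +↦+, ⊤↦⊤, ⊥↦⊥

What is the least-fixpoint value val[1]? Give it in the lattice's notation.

⊤

Trace (10 dequeues):
  [1] u=0 | in ⊥ | out − | ==
  [2] u=1 | in + | out − | prev ⊥ | push {}
  [3] u=2 | in ⊥ | out + | ==
  [4] u=3 | in ⊤ | out ⊤ | prev ⊥ | push {1}
  [5] u=4 | in ⊤ | out ⊤ | prev ⊥ | push {2,3}
  [6] u=1 | in ⊤ | out ⊤ | prev − | push {}
  [7] u=2 | in ⊤ | out ⊤ | prev + | push {1,4}
  [8] u=3 | in ⊤ | out ⊤ | ==
  [9] u=1 | in ⊤ | out ⊤ | ==
  [10] u=4 | in ⊤ | out ⊤ | ==

Converged values:
  [0] −
  [1] ⊤
  [2] ⊤
  [3] ⊤
  [4] ⊤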